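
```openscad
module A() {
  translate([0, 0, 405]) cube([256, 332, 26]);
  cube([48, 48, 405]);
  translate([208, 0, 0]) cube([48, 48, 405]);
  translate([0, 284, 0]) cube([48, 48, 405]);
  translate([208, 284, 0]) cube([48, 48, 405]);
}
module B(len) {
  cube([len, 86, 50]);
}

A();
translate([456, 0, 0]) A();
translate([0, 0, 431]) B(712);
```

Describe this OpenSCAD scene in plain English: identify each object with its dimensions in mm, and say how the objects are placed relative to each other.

A is a four-legged stool. The seat is 256×332 mm, 26 mm thick, top at z = 431 mm. It stands on four square legs, each 48×48 mm in cross-section, from z = 0 to the seat underside, each flush with a corner of the seat.

B is a rectangular beam 712 mm long (x), 86 mm deep (y), 50 mm thick (z).

The beam spans the tops of two stools placed 200 mm apart, resting at z = 431 mm.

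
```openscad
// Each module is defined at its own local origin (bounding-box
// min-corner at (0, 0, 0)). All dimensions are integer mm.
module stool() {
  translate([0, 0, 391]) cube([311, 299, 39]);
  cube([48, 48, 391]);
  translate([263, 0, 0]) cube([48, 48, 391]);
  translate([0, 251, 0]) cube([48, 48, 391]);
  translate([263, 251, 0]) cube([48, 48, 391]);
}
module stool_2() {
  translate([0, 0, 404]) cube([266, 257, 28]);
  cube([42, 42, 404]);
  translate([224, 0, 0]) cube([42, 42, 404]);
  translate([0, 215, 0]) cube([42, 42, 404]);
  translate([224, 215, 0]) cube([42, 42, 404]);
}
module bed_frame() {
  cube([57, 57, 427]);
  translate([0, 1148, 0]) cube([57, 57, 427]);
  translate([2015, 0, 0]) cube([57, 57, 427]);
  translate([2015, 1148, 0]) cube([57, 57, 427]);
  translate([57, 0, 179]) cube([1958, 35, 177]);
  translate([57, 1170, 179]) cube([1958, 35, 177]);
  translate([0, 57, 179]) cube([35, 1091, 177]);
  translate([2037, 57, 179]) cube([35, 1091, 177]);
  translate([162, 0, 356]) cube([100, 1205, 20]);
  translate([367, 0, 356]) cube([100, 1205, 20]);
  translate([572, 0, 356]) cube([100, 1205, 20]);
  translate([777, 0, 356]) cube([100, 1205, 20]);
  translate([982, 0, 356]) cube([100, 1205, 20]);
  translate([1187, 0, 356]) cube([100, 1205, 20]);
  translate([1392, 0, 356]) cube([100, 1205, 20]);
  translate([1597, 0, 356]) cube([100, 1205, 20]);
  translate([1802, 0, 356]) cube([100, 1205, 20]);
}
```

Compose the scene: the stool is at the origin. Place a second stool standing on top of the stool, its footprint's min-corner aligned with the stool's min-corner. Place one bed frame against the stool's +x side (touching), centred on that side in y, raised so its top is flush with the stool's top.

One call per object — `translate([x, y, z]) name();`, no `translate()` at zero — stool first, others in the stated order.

stool();
translate([0, 0, 430]) stool_2();
translate([311, -453, 3]) bed_frame();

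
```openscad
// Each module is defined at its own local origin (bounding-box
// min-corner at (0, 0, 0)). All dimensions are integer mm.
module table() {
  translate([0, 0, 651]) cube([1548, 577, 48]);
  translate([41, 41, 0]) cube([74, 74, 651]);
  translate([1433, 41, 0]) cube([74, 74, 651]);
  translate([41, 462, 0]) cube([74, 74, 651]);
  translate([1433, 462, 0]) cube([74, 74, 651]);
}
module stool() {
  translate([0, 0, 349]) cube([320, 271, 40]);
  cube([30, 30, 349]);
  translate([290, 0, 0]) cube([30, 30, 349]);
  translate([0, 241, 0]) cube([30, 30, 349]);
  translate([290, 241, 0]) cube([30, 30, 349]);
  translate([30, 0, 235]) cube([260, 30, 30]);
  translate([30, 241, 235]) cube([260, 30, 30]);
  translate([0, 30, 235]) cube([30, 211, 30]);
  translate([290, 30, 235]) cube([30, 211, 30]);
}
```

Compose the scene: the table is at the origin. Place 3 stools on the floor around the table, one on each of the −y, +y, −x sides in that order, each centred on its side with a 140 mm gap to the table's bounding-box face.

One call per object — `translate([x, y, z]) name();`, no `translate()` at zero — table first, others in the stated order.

table();
translate([614, -411, 0]) stool();
translate([614, 717, 0]) stool();
translate([-460, 153, 0]) stool();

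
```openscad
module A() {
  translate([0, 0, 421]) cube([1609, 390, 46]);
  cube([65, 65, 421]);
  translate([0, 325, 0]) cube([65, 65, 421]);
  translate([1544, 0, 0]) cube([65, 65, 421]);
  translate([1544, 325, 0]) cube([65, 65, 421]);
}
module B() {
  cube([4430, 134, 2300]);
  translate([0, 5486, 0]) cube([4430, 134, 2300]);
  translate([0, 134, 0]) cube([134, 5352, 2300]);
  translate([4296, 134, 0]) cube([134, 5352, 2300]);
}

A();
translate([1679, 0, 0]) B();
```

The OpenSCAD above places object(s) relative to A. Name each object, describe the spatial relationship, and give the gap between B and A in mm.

A is a bench. B is a house frame. The house frame is on the floor beside the bench on its +x side. The gap between the house frame and the bench is 70 mm.

The house frame's nearest face is 70 mm from the bench's +x face.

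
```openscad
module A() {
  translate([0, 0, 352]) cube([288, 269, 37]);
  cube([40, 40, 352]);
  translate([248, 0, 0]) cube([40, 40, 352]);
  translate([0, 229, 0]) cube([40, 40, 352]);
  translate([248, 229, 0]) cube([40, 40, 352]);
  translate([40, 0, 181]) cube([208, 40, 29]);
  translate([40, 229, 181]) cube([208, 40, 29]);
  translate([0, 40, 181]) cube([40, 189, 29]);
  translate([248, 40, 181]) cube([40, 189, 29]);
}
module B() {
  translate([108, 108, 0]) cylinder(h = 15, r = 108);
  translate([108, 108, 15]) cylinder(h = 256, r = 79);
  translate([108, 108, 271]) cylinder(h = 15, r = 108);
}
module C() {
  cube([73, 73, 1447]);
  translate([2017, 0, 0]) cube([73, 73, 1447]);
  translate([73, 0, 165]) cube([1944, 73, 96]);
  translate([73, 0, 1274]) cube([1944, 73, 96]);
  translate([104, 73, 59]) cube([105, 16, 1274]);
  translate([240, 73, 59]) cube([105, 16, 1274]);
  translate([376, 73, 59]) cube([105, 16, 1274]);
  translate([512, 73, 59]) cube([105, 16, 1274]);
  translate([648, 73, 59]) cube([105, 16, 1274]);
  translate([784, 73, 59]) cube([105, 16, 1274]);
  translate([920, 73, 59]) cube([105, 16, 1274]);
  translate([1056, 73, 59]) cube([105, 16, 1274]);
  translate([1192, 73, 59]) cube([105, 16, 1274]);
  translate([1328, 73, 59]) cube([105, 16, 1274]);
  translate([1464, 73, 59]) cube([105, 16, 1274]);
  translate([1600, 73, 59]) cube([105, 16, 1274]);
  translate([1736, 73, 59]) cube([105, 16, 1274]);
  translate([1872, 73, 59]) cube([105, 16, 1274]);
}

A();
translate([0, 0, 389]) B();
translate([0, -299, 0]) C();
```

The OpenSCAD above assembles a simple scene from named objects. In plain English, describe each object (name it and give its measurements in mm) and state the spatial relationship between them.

A is a four-legged stool. The seat is 288×269 mm, 37 mm thick, top at z = 389 mm. It stands on four square legs, each 40×40 mm in cross-section, from z = 0 to the seat underside, each flush with a corner of the seat. Four stretchers, 40 mm wide and 29 mm tall, connect adjacent legs with their undersides at z = 181 mm, each running between the inner faces of the legs it joins and aligned with the legs' outer faces on the other axis.

B is a spool: two coaxial disc flanges of radius 108 mm and thickness 15 mm, joined by a core cylinder of radius 79 mm and height 256 mm. The lower flange rests on z = 0 and the three cylinders share a vertical axis.

C is a fence section. Two 73×73 mm posts, 1447 mm tall, stand on the floor with a clear span of 1944 mm between their inner faces. Two horizontal rails of 73×96 mm section span the gap between the posts with their undersides at z = 165 mm and z = 1274 mm, flush with the posts' −y face. 14 pickets, each 105 mm wide, 16 mm thick and 1274 mm tall, are fixed to the +y face of the rails with their bottoms at z = 59 mm, evenly spaced across the span with equal gaps (rounded down to the nearest mm) at the −x end and between each pair — any rounding remainder accumulates at the +x end.

The spool is on top of the stool. The fence section is on the floor beside the stool on its −y side.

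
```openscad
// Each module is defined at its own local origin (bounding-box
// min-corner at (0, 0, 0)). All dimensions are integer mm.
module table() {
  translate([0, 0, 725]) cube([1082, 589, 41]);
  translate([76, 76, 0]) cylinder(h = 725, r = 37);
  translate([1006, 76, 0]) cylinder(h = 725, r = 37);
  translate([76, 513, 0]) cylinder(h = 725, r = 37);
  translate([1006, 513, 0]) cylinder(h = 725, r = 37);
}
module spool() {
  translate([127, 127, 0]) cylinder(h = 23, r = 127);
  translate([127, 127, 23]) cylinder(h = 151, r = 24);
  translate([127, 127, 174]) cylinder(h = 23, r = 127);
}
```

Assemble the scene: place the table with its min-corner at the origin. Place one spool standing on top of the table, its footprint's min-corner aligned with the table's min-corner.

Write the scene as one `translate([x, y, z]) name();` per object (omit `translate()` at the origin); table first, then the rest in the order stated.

table();
translate([0, 0, 766]) spool();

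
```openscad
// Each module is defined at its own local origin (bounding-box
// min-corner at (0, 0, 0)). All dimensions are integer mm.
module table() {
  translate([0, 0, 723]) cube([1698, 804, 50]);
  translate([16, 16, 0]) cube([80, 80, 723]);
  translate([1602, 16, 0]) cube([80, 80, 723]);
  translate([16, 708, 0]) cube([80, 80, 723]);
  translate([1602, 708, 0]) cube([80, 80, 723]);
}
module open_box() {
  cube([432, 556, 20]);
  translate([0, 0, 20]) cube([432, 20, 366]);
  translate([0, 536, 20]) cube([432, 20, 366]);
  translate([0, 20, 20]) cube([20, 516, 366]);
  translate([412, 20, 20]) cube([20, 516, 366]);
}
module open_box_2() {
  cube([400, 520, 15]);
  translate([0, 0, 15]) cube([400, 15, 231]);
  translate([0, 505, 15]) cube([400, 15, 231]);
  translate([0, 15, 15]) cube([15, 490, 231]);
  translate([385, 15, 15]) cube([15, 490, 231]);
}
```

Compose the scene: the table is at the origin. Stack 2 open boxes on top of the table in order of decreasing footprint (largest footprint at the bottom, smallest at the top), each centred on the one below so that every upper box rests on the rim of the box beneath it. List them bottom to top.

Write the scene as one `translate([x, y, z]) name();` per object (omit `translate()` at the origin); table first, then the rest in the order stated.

table();
translate([633, 124, 773]) open_box();
translate([649, 142, 1159]) open_box_2();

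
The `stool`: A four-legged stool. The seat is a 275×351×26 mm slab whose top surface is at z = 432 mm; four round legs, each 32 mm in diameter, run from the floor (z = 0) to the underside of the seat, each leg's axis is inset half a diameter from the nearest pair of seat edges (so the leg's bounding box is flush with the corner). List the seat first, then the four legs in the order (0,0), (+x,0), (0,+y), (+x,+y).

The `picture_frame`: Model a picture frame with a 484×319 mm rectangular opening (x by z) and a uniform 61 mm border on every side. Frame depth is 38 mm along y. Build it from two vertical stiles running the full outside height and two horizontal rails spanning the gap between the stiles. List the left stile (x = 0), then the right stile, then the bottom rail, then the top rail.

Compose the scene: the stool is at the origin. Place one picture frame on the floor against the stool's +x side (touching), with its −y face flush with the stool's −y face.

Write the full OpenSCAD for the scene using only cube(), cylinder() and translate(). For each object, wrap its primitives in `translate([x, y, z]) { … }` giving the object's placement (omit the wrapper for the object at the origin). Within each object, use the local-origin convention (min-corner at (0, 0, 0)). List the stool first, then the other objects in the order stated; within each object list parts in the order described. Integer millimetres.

translate([0, 0, 406]) cube([275, 351, 26]);
translate([16, 16, 0]) cylinder(h = 406, r = 16);
translate([259, 16, 0]) cylinder(h = 406, r = 16);
translate([16, 335, 0]) cylinder(h = 406, r = 16);
translate([259, 335, 0]) cylinder(h = 406, r = 16);
translate([275, 0, 0]) {
  cube([61, 38, 441]);
  translate([545, 0, 0]) cube([61, 38, 441]);
  translate([61, 0, 0]) cube([484, 38, 61]);
  translate([61, 0, 380]) cube([484, 38, 61]);
}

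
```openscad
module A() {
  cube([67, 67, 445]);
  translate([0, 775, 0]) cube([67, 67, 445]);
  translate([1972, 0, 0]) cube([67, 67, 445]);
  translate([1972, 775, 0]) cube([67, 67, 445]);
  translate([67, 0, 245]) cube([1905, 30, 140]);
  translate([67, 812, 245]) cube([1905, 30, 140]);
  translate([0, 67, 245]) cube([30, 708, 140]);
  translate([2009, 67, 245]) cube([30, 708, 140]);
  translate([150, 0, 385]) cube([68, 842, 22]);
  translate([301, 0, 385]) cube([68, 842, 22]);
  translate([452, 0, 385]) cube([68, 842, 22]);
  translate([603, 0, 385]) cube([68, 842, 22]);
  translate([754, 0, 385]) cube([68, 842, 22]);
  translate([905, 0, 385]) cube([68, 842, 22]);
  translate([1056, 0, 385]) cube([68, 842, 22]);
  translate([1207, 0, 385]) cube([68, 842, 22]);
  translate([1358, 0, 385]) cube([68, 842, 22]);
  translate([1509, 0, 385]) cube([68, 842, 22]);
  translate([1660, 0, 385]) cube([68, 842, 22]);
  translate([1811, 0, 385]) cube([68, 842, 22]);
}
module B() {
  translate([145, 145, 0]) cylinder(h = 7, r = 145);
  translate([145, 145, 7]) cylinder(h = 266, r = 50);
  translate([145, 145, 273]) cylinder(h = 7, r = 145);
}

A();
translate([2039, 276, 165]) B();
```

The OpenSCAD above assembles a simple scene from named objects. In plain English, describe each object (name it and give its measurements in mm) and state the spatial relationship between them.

A is a bed frame 2039 mm long (x) by 842 mm wide (y). Four 67×67 mm corner posts, 445 mm tall, at the corners of the footprint. Four rails of 30 mm thickness and 140 mm height run between adjacent posts with their undersides at z = 245 mm, their outer faces flush with the outside of the frame (the two x-running rails run between the posts' inner faces; the two y-running rails run between the posts' inner faces). 12 slats, each 68 mm wide (x) and 22 mm thick, lie across the top of the two x-running rails, running the full 842 mm width of the frame in y; the slats are evenly spaced along x between the inner faces of the end posts with equal gaps (rounded down to the nearest mm) at the −x end and between each pair — any rounding remainder accumulates at the +x end.

B is a spool: two coaxial disc flanges of radius 145 mm and thickness 7 mm, joined by a core cylinder of radius 50 mm and height 266 mm. The lower flange rests on z = 0 and the three cylinders share a vertical axis.

The spool is beside the bed frame with their tops flush at z = 445.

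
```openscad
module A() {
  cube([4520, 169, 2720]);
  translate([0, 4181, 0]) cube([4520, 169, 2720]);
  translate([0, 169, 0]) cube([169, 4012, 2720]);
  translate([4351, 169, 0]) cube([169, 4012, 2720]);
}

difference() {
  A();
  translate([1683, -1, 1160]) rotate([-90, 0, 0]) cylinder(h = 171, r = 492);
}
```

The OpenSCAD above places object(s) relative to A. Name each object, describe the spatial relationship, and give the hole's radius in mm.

The subtracted cylinder has r = 492 mm.

A is a house frame. The house frame has a circular hole through its front wall. The hole's radius is 492 mm.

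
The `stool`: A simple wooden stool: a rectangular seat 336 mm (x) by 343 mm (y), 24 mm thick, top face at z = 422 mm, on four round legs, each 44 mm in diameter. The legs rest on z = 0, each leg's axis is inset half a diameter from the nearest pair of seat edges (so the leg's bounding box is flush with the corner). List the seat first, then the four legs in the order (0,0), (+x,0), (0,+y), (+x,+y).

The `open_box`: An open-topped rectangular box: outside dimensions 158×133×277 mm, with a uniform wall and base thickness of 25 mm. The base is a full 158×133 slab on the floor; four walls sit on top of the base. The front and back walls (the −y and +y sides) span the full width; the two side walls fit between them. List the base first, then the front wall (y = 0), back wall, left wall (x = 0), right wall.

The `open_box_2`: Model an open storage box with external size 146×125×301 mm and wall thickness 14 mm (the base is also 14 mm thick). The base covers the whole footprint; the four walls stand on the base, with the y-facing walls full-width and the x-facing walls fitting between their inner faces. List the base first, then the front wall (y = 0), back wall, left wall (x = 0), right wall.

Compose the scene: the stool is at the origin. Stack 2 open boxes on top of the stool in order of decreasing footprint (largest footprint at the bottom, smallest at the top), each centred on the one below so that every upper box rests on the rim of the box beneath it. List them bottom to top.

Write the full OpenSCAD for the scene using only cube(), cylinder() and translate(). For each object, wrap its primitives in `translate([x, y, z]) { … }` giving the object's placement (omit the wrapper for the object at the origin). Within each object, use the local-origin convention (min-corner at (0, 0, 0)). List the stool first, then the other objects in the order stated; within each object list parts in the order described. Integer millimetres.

translate([0, 0, 398]) cube([336, 343, 24]);
translate([22, 22, 0]) cylinder(h = 398, r = 22);
translate([314, 22, 0]) cylinder(h = 398, r = 22);
translate([22, 321, 0]) cylinder(h = 398, r = 22);
translate([314, 321, 0]) cylinder(h = 398, r = 22);
translate([89, 105, 422]) {
  cube([158, 133, 25]);
  translate([0, 0, 25]) cube([158, 25, 252]);
  translate([0, 108, 25]) cube([158, 25, 252]);
  translate([0, 25, 25]) cube([25, 83, 252]);
  translate([133, 25, 25]) cube([25, 83, 252]);
}
translate([95, 109, 699]) {
  cube([146, 125, 14]);
  translate([0, 0, 14]) cube([146, 14, 287]);
  translate([0, 111, 14]) cube([146, 14, 287]);
  translate([0, 14, 14]) cube([14, 97, 287]);
  translate([132, 14, 14]) cube([14, 97, 287]);
}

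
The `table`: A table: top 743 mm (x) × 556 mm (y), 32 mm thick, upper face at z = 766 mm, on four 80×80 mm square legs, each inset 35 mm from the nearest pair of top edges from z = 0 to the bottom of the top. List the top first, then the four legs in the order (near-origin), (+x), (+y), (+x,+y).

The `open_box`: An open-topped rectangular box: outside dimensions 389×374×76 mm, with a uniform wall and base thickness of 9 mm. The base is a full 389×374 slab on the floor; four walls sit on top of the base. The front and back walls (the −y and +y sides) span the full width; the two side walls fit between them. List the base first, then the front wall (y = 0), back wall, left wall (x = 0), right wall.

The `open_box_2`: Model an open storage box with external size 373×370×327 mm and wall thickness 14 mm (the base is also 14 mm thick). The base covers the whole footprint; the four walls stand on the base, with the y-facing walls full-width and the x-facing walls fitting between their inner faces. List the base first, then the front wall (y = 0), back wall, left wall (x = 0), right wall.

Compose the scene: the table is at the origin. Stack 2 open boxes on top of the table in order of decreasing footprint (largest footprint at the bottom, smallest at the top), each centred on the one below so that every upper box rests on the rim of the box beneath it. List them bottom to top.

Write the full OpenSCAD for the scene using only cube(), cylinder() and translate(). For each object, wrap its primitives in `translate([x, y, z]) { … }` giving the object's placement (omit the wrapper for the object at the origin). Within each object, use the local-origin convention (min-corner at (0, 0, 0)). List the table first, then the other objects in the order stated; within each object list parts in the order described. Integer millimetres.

translate([0, 0, 734]) cube([743, 556, 32]);
translate([35, 35, 0]) cube([80, 80, 734]);
translate([628, 35, 0]) cube([80, 80, 734]);
translate([35, 441, 0]) cube([80, 80, 734]);
translate([628, 441, 0]) cube([80, 80, 734]);
translate([177, 91, 766]) {
  cube([389, 374, 9]);
  translate([0, 0, 9]) cube([389, 9, 67]);
  translate([0, 365, 9]) cube([389, 9, 67]);
  translate([0, 9, 9]) cube([9, 356, 67]);
  translate([380, 9, 9]) cube([9, 356, 67]);
}
translate([185, 93, 842]) {
  cube([373, 370, 14]);
  translate([0, 0, 14]) cube([373, 14, 313]);
  translate([0, 356, 14]) cube([373, 14, 313]);
  translate([0, 14, 14]) cube([14, 342, 313]);
  translate([359, 14, 14]) cube([14, 342, 313]);
}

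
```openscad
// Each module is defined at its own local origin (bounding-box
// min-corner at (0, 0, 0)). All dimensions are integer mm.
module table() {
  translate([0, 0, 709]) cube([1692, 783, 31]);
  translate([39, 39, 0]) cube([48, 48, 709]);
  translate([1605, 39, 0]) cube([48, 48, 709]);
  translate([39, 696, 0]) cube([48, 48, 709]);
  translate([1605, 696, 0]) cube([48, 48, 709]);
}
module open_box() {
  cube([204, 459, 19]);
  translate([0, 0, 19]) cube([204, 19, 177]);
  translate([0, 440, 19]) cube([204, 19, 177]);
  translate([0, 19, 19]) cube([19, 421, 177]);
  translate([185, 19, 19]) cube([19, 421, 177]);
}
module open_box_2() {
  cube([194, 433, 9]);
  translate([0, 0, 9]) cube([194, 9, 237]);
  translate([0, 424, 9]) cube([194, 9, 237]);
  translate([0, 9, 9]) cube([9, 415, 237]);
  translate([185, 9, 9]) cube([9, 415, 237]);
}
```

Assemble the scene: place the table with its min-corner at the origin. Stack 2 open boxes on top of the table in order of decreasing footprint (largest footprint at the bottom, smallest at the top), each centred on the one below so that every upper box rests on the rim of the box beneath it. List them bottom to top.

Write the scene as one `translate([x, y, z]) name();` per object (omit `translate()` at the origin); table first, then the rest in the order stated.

table();
translate([744, 162, 740]) open_box();
translate([749, 175, 936]) open_box_2();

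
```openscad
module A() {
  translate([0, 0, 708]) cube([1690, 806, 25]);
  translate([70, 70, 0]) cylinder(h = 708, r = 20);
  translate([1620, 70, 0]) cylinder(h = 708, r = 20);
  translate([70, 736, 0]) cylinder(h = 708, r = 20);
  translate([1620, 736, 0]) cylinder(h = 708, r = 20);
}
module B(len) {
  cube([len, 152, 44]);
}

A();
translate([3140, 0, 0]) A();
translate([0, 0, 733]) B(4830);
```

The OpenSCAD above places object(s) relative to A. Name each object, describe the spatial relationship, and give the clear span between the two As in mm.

Second table starts at x = 3140; first ends at x = 1690; clear span = 3140 − 1690 = 1450 mm.

A is a table. B is a beam. A beam spans the tops of two tables. The clear span between the two tables is 1450 mm.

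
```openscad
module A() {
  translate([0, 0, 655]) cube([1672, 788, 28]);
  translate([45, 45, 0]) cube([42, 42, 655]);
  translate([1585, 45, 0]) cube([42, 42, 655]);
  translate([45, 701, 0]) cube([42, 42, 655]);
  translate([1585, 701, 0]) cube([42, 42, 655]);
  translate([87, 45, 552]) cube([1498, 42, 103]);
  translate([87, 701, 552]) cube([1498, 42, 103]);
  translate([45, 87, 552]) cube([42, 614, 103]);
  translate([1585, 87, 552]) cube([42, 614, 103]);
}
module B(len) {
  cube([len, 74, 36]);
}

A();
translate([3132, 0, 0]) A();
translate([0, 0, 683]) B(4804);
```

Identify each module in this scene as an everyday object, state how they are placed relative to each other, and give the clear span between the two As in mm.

Second table starts at x = 3132; first ends at x = 1672; clear span = 3132 − 1672 = 1460 mm.

A is a table. B is a beam. A beam spans the tops of two tables. The clear span between the two tables is 1460 mm.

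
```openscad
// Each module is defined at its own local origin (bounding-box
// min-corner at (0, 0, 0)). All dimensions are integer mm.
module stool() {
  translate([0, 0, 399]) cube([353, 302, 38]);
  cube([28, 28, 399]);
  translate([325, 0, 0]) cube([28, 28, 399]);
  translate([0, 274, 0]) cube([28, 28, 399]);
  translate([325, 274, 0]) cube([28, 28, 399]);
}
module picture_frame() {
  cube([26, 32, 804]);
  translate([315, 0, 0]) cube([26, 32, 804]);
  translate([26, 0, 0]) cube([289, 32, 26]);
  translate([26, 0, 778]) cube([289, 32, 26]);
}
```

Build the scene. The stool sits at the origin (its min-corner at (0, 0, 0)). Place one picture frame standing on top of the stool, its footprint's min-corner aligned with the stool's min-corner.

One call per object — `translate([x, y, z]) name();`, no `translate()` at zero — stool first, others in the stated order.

stool();
translate([0, 0, 437]) picture_frame();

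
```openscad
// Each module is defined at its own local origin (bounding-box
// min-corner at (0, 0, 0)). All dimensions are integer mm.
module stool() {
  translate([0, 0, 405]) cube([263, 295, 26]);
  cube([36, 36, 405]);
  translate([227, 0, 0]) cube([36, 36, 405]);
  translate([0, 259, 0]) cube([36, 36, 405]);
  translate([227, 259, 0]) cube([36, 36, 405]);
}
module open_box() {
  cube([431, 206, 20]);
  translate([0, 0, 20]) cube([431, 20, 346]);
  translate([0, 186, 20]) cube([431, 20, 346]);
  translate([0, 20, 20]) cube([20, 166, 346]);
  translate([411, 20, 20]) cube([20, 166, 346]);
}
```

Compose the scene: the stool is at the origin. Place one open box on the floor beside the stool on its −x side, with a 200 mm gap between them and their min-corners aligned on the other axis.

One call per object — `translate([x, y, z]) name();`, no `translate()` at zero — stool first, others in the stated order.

stool();
translate([-631, 0, 0]) open_box();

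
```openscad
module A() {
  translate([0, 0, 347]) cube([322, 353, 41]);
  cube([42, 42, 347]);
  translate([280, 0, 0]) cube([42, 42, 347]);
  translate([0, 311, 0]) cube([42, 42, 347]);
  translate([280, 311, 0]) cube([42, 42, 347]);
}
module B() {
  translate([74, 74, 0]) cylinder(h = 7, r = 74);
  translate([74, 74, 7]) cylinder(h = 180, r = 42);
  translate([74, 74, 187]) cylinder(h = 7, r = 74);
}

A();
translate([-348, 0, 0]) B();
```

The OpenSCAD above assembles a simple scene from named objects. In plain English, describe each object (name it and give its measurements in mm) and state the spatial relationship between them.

A is a four-legged stool. The seat is 322×353 mm, 41 mm thick, top at z = 388 mm. It stands on four square legs, each 42×42 mm in cross-section, from z = 0 to the seat underside, each flush with a corner of the seat.

B is a spool: two coaxial disc flanges of radius 74 mm and thickness 7 mm, joined by a core cylinder of radius 42 mm and height 180 mm. The lower flange rests on z = 0 and the three cylinders share a vertical axis.

The spool is on the floor beside the stool on its −x side.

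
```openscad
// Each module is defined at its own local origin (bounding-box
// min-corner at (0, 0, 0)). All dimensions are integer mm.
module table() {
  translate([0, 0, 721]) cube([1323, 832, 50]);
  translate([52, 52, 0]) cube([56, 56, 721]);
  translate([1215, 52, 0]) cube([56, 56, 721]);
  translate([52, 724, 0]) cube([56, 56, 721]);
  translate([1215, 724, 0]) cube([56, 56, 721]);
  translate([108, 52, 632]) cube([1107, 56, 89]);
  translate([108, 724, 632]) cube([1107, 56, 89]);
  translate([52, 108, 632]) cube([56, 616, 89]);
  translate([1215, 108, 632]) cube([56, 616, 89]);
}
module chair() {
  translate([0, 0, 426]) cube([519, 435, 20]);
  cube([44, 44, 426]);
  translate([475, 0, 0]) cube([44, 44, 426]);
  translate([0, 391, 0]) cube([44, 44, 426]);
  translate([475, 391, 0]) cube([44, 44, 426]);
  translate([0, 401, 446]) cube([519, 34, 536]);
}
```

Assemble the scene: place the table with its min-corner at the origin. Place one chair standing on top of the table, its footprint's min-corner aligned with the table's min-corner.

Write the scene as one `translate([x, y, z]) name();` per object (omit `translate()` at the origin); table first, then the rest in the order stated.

table();
translate([0, 0, 771]) chair();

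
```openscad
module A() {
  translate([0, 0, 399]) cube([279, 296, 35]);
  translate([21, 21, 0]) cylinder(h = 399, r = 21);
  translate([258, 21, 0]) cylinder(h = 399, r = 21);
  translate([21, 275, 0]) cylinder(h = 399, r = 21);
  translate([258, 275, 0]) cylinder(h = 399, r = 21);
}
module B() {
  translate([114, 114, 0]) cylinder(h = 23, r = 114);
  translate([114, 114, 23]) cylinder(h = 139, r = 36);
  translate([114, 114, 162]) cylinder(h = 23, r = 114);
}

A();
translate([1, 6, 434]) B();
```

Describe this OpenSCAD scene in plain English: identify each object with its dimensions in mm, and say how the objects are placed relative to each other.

A is a four-legged stool. The seat is a 279×296×35 mm slab whose top surface is at z = 434 mm; four round legs, each 42 mm in diameter, run from the floor (z = 0) to the underside of the seat, each leg's axis is inset half a diameter from the nearest pair of seat edges (so the leg's bounding box is flush with the corner).

B is a spool: two coaxial disc flanges of radius 114 mm and thickness 23 mm, joined by a core cylinder of radius 36 mm and height 139 mm. The lower flange rests on z = 0 and the three cylinders share a vertical axis.

The spool is on top of the stool.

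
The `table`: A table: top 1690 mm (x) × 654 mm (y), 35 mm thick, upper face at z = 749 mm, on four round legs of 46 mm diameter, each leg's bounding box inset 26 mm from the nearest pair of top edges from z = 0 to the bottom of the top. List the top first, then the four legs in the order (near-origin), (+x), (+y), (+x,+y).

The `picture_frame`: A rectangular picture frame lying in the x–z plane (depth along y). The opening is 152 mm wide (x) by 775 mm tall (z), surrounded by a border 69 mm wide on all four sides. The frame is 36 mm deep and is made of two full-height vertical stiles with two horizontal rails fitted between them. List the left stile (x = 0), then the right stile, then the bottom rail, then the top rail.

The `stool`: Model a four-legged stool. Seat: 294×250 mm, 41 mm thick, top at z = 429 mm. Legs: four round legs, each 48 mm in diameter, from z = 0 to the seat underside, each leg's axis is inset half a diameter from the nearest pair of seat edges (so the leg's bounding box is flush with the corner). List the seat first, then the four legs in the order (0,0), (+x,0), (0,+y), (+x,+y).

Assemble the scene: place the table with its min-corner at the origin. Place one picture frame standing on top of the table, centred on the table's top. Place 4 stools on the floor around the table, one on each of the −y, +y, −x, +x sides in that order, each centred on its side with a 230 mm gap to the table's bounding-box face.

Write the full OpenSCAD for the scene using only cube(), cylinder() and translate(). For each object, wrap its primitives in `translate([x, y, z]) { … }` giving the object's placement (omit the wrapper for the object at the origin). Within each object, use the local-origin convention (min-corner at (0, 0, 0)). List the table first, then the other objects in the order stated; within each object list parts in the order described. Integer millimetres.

translate([0, 0, 714]) cube([1690, 654, 35]);
translate([49, 49, 0]) cylinder(h = 714, r = 23);
translate([1641, 49, 0]) cylinder(h = 714, r = 23);
translate([49, 605, 0]) cylinder(h = 714, r = 23);
translate([1641, 605, 0]) cylinder(h = 714, r = 23);
translate([700, 309, 749]) {
  cube([69, 36, 913]);
  translate([221, 0, 0]) cube([69, 36, 913]);
  translate([69, 0, 0]) cube([152, 36, 69]);
  translate([69, 0, 844]) cube([152, 36, 69]);
}
translate([698, -480, 0]) {
  translate([0, 0, 388]) cube([294, 250, 41]);
  translate([24, 24, 0]) cylinder(h = 388, r = 24);
  translate([270, 24, 0]) cylinder(h = 388, r = 24);
  translate([24, 226, 0]) cylinder(h = 388, r = 24);
  translate([270, 226, 0]) cylinder(h = 388, r = 24);
}
translate([698, 884, 0]) {
  translate([0, 0, 388]) cube([294, 250, 41]);
  translate([24, 24, 0]) cylinder(h = 388, r = 24);
  translate([270, 24, 0]) cylinder(h = 388, r = 24);
  translate([24, 226, 0]) cylinder(h = 388, r = 24);
  translate([270, 226, 0]) cylinder(h = 388, r = 24);
}
translate([-524, 202, 0]) {
  translate([0, 0, 388]) cube([294, 250, 41]);
  translate([24, 24, 0]) cylinder(h = 388, r = 24);
  translate([270, 24, 0]) cylinder(h = 388, r = 24);
  translate([24, 226, 0]) cylinder(h = 388, r = 24);
  translate([270, 226, 0]) cylinder(h = 388, r = 24);
}
translate([1920, 202, 0]) {
  translate([0, 0, 388]) cube([294, 250, 41]);
  translate([24, 24, 0]) cylinder(h = 388, r = 24);
  translate([270, 24, 0]) cylinder(h = 388, r = 24);
  translate([24, 226, 0]) cylinder(h = 388, r = 24);
  translate([270, 226, 0]) cylinder(h = 388, r = 24);
}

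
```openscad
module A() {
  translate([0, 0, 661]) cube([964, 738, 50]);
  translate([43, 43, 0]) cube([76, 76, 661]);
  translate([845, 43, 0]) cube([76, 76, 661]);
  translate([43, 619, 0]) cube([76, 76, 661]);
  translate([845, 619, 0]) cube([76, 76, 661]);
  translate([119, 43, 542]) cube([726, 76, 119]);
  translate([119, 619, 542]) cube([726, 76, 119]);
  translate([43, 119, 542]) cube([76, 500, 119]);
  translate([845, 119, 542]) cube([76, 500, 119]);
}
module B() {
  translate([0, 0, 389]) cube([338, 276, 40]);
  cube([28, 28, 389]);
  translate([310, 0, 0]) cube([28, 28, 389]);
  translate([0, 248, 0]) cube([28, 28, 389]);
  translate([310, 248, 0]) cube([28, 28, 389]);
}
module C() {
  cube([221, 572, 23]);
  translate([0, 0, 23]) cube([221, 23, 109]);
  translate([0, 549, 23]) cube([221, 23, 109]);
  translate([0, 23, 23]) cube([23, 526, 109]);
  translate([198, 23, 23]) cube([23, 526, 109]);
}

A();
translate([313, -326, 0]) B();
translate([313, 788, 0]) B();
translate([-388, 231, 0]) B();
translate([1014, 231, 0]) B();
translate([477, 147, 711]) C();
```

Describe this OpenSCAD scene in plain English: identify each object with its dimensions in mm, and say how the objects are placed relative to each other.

A is a rectangular dining table. The top is 964×738×50 mm with its upper surface at z = 711 mm. It stands on four 76×76 mm square legs, each inset 43 mm from the nearest pair of top edges, running from the floor to the underside of the top. Four apron rails, 76 mm thick and 119 mm tall, run between adjacent legs with their top edges flush with the underside of the top and their outer faces flush with the legs' outer faces.

B is a four-legged stool. The seat is a 338×276×40 mm slab whose top surface is at z = 429 mm; four square legs, each 28×28 mm in cross-section, run from the floor (z = 0) to the underside of the seat, each flush with a corner of the seat.

C is an open-topped rectangular box: outside dimensions 221×572×132 mm, with a uniform wall and base thickness of 23 mm. The base is a full 221×572 slab on the floor; four walls sit on top of the base. The front and back walls (the −y and +y sides) span the full width; the two side walls fit between them.

Four stools sit around the table at the −y, +y, −x, +x sides. The open box is on top of the table.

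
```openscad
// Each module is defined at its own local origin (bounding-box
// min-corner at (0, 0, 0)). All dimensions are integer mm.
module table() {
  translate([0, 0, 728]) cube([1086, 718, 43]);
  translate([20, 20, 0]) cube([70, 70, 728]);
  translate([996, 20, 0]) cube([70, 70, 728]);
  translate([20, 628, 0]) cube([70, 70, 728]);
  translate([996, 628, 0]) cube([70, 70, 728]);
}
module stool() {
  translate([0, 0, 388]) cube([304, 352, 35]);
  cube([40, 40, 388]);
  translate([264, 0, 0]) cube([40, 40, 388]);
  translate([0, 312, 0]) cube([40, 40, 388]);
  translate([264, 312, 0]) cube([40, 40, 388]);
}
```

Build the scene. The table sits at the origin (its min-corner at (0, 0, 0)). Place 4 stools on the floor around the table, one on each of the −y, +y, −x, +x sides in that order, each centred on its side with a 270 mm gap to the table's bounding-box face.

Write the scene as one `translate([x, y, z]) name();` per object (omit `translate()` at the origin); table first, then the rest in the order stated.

table();
translate([391, -622, 0]) stool();
translate([391, 988, 0]) stool();
translate([-574, 183, 0]) stool();
translate([1356, 183, 0]) stool();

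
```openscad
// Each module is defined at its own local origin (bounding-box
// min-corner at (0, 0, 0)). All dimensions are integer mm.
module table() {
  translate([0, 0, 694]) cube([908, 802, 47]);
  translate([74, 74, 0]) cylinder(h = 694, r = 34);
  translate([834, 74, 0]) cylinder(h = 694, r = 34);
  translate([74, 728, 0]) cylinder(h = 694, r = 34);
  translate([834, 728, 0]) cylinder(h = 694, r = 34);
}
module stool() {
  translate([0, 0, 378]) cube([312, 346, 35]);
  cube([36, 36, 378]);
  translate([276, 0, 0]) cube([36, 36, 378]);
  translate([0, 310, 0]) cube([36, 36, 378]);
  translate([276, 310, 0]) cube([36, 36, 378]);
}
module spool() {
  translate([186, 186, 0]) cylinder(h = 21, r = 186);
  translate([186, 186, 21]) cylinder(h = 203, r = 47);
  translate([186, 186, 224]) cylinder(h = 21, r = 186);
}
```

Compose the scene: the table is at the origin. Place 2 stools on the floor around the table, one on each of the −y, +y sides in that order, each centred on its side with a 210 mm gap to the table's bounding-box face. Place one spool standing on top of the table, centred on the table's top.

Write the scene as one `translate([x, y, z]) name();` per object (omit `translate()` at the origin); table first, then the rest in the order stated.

table();
translate([298, -556, 0]) stool();
translate([298, 1012, 0]) stool();
translate([268, 215, 741]) spool();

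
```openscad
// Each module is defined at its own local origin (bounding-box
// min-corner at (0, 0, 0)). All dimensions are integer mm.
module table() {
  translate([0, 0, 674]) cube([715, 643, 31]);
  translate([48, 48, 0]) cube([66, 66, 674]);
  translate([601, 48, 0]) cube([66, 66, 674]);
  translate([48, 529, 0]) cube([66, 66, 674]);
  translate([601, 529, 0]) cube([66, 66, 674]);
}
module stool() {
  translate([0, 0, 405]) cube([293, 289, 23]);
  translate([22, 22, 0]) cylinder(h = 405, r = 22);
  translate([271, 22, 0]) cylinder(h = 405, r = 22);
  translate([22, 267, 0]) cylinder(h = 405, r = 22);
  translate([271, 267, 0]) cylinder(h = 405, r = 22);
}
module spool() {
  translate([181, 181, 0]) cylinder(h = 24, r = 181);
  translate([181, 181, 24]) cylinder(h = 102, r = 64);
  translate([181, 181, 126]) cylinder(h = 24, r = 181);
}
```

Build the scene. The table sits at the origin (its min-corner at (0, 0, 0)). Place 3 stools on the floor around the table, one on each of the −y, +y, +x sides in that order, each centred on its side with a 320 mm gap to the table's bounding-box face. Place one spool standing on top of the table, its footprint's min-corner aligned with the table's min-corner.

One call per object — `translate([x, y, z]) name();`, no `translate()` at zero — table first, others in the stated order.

table();
translate([211, -609, 0]) stool();
translate([211, 963, 0]) stool();
translate([1035, 177, 0]) stool();
translate([0, 0, 705]) spool();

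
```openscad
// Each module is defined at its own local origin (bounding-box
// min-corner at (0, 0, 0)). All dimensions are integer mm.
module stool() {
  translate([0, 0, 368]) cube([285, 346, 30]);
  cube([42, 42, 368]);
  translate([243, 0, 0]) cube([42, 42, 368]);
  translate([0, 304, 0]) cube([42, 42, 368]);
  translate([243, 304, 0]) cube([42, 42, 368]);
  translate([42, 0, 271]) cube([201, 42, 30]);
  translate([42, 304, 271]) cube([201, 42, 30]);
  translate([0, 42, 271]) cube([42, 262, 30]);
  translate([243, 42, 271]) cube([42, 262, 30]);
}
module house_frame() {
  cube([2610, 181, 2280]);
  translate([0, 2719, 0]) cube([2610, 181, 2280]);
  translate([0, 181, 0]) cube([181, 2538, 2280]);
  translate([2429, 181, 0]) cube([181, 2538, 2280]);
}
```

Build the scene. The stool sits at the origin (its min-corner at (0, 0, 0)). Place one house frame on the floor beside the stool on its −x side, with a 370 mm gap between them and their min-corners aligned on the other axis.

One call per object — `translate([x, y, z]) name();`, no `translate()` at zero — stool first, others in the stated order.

stool();
translate([-2980, 0, 0]) house_frame();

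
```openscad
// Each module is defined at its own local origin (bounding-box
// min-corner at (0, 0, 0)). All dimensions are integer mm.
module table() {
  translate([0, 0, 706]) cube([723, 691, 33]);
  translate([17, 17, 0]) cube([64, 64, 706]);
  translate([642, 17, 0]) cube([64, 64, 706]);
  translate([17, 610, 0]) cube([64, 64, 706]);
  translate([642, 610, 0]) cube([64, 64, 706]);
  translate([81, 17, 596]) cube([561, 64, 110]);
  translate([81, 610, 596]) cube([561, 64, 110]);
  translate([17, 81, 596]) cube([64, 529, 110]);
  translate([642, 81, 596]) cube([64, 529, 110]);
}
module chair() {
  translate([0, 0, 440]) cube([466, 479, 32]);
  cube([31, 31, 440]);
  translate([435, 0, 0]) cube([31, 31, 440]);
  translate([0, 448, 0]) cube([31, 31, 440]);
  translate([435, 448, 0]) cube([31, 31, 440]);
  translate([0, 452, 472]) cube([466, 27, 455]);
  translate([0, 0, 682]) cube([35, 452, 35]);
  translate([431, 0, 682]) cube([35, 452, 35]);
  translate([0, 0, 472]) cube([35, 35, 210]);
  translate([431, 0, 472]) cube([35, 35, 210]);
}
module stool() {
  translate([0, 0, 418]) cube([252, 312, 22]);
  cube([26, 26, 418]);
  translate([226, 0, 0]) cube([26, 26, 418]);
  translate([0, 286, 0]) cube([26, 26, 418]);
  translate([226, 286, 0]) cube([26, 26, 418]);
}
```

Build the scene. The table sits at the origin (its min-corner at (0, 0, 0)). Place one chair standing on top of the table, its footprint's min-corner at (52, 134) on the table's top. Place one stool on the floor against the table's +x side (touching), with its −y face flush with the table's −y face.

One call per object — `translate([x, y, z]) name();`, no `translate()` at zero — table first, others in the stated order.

table();
translate([52, 134, 739]) chair();
translate([723, 0, 0]) stool();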